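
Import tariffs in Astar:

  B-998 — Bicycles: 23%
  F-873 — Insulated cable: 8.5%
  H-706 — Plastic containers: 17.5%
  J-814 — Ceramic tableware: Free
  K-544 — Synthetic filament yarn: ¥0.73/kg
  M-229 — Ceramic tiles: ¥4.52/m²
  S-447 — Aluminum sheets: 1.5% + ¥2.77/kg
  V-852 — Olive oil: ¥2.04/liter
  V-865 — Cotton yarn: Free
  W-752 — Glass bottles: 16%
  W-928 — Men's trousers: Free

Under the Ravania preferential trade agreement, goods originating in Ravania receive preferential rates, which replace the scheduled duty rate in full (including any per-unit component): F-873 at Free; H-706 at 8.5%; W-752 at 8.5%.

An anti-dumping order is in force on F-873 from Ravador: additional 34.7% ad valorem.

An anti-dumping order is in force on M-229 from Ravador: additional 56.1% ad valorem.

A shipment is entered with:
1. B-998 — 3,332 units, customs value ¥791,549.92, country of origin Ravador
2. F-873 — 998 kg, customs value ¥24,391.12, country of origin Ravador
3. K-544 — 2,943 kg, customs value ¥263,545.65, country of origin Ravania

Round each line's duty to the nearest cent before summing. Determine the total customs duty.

Line 1 (B-998, Ravador, 3,332 units, ¥791,549.92):
Base rate for B-998 is 23%.
Duty = ¥791,549.92 × 23% = ¥182,056.48.
Line 2 (F-873, Ravador, 998 kg, ¥24,391.12):
Base rate for F-873 is 8.5%.
F-873 has an FTA preferential rate, but origin Ravador is not Ravania; base rate stands.
Additional duty on F-873 from Ravador: +34.7%. Applied ad valorem rate: 8.5% + 34.7% = 43.2%.
Duty = ¥24,391.12 × 43.2% = ¥10,536.96.
Line 3 (K-544, Ravania, 2,943 kg, ¥263,545.65):
Base rate for K-544 is ¥0.73/kg.
Origin Ravania is the FTA partner but K-544 is not on the preference list; base rate stands.
Duty = 2,943 × ¥0.73 = ¥2,148.39.
Total = ¥182,056.48 + ¥10,536.96 + ¥2,148.39 = ¥194,741.83.

¥194,741.83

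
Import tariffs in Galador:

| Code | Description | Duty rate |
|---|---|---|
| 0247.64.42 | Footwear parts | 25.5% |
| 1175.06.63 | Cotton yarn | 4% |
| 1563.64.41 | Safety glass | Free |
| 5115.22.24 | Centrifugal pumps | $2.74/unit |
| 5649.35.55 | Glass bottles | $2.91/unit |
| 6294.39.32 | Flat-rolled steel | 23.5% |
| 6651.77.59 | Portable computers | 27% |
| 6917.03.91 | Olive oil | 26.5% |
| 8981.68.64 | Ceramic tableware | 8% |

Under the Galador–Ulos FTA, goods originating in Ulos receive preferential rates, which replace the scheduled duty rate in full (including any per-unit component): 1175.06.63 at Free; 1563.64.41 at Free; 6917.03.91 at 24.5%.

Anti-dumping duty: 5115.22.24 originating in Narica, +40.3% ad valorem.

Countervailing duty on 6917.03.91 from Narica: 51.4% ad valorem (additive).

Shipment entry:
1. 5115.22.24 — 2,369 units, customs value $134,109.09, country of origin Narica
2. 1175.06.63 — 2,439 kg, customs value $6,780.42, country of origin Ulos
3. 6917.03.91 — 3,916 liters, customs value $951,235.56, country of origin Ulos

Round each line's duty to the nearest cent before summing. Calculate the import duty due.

Line 1 (5115.22.24, Narica, 2,369 units, $134,109.09):
Base rate for 5115.22.24 is $2.74/unit.
Additional duty on 5115.22.24 from Narica: +40.3% ad valorem. Applied ad valorem rate = 40.3%.
Duty = $134,109.09 × 40.3% + 2,369 × $2.74 = $60,537.02.
Line 2 (1175.06.63, Ulos, 2,439 kg, $6,780.42):
Base rate for 1175.06.63 is 4%.
Origin Ulos qualifies under the Galador–Ulos agreement and 1175.06.63 is covered: preferential rate Free applies instead.
Duty = $6,780.42 × 0% = $0.00.
Line 3 (6917.03.91, Ulos, 3,916 liters, $951,235.56):
Base rate for 6917.03.91 is 26.5%.
Origin Ulos qualifies under the Galador–Ulos agreement and 6917.03.91 is covered: preferential rate 24.5% applies instead.
The additional-duty order on 6917.03.91 targets Narica, not Ulos; it does not apply.
Duty = $951,235.56 × 24.5% = $233,052.71.
Total = $60,537.02 + $0.00 + $233,052.71 = $293,589.73.

$293,589.73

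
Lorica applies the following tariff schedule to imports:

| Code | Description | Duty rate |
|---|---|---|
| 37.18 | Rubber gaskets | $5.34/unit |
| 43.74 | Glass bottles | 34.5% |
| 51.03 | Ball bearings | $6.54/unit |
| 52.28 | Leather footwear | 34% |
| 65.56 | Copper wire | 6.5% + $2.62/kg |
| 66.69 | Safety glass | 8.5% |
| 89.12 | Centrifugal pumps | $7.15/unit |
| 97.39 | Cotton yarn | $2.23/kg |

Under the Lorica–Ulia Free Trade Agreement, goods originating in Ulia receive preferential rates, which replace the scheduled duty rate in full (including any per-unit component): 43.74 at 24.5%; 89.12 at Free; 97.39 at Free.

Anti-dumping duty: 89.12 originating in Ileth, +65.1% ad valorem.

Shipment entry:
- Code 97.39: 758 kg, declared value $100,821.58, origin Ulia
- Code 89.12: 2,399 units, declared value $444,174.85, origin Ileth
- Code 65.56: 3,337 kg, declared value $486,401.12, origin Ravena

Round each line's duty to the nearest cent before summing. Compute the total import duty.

$346,669.69

Line 1 (97.39, Ulia, 758 kg, $100,821.58):
Base rate for 97.39 is $2.23/kg.
Origin Ulia qualifies under the Lorica–Ulia agreement and 97.39 is covered: preferential rate Free applies instead.
Duty = $100,821.58 × 0% = $0.00.
Line 2 (89.12, Ileth, 2,399 units, $444,174.85):
Base rate for 89.12 is $7.15/unit.
89.12 has an FTA preferential rate, but origin Ileth is not Ulia; base rate stands.
Additional duty on 89.12 from Ileth: +65.1% ad valorem. Applied ad valorem rate = 65.1%.
Duty = $444,174.85 × 65.1% + 2,399 × $7.15 = $306,310.68.
Line 3 (65.56, Ravena, 3,337 kg, $486,401.12):
Base rate for 65.56 is 6.5% + $2.62/kg.
Duty = $486,401.12 × 6.5% + 3,337 × $2.62 = $40,359.01.
Total = $0.00 + $306,310.68 + $40,359.01 = $346,669.69.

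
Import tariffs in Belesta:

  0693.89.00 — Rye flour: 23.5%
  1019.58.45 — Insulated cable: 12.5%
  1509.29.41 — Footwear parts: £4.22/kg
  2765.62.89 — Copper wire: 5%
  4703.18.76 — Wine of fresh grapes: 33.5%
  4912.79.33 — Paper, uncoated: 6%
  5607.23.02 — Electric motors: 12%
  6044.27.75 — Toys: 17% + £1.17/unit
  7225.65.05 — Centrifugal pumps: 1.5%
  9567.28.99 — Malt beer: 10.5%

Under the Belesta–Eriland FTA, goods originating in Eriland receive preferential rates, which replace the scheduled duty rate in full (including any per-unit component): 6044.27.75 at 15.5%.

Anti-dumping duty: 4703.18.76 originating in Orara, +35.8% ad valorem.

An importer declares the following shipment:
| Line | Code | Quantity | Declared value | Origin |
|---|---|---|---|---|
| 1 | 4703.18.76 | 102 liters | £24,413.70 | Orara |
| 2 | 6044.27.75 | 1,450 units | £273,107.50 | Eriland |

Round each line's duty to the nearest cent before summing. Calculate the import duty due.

Line 1 (4703.18.76, Orara, 102 liters, £24,413.70):
Base rate for 4703.18.76 is 33.5%.
Additional duty on 4703.18.76 from Orara: +35.8%. Applied ad valorem rate: 33.5% + 35.8% = 69.3%.
Duty = £24,413.70 × 69.3% = £16,918.69.
Line 2 (6044.27.75, Eriland, 1,450 units, £273,107.50):
Base rate for 6044.27.75 is 17% + £1.17/unit.
Origin Eriland qualifies under the Belesta–Eriland agreement and 6044.27.75 is covered: preferential rate 15.5% applies instead.
Duty = £273,107.50 × 15.5% = £42,331.66.
Total = £16,918.69 + £42,331.66 = £59,250.35.

£59,250.35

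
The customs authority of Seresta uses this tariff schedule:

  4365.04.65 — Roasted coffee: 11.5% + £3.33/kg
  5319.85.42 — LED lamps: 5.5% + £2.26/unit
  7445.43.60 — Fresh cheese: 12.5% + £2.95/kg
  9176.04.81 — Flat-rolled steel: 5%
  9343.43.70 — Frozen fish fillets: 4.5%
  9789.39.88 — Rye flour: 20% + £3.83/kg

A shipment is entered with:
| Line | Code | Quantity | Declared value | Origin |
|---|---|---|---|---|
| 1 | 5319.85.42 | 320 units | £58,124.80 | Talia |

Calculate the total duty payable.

Line 1 (5319.85.42, Talia, 320 units, £58,124.80):
Base rate for 5319.85.42 is 5.5% + £2.26/unit.
Duty = £58,124.80 × 5.5% + 320 × £2.26 = £3,920.06.

£3,920.06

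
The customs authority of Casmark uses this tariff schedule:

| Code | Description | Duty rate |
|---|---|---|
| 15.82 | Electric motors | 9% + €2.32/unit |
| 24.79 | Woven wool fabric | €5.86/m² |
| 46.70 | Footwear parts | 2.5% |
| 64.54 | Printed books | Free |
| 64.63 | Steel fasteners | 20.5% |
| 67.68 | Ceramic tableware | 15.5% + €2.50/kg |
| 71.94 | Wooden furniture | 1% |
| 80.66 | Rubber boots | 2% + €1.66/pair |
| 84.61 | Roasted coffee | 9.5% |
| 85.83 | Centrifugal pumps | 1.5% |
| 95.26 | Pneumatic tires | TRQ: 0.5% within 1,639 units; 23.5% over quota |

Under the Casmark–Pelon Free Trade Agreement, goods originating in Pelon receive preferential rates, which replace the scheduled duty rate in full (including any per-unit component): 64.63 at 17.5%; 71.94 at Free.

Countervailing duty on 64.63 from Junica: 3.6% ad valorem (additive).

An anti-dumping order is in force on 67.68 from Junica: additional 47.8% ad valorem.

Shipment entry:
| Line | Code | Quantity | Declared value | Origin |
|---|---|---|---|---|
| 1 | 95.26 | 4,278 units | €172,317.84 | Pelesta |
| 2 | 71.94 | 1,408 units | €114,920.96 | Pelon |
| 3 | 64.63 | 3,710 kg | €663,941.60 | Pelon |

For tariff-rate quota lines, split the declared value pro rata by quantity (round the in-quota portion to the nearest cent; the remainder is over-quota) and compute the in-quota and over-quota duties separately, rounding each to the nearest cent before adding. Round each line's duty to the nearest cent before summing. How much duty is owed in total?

Line 1 (95.26, Pelesta, 4,278 units, €172,317.84):
Code 95.26 is under a tariff-rate quota (threshold 1,639 units). In-quota: 1,639 units at 0.5%; over-quota: 2,639 units at 23.5%.
Pro-rata value split: in-quota = €172,317.84 × 1,639/4,278 = €66,018.92; over-quota = €172,317.84 − €66,018.92 = €106,298.92.
In-quota duty = €66,018.92 × 0.5% = €330.09. Over-quota duty = €106,298.92 × 23.5% = €24,980.25.
Line duty = €330.09 + €24,980.25 = €25,310.34.
Line 2 (71.94, Pelon, 1,408 units, €114,920.96):
Base rate for 71.94 is 1%.
Origin Pelon qualifies under the Casmark–Pelon agreement and 71.94 is covered: preferential rate Free applies instead.
Duty = €114,920.96 × 0% = €0.00.
Line 3 (64.63, Pelon, 3,710 kg, €663,941.60):
Base rate for 64.63 is 20.5%.
Origin Pelon qualifies under the Casmark–Pelon agreement and 64.63 is covered: preferential rate 17.5% applies instead.
The additional-duty order on 64.63 targets Junica, not Pelon; it does not apply.
Duty = €663,941.60 × 17.5% = €116,189.78.
Total = €25,310.34 + €0.00 + €116,189.78 = €141,500.12.

€141,500.12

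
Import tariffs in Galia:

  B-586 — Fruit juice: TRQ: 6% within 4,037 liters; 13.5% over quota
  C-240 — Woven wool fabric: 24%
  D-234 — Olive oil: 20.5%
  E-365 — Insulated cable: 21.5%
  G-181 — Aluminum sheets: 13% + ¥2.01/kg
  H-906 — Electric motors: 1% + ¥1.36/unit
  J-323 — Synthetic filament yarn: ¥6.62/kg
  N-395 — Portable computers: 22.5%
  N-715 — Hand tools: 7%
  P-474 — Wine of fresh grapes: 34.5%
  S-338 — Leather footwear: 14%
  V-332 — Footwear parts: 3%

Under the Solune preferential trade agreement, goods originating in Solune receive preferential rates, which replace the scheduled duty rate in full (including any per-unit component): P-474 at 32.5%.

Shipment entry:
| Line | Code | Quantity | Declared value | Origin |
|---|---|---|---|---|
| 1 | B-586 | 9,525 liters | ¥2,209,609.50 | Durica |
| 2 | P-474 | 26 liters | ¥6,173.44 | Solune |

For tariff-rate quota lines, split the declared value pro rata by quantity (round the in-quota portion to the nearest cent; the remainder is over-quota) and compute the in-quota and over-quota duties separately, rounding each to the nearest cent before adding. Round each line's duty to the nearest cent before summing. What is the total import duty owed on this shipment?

¥230,065.91

Line 1 (B-586, Durica, 9,525 liters, ¥2,209,609.50):
Code B-586 is under a tariff-rate quota (threshold 4,037 liters). In-quota: 4,037 liters at 6%; over-quota: 5,488 liters at 13.5%.
Pro-rata value split: in-quota = ¥2,209,609.50 × 4,037/9,525 = ¥936,503.26; over-quota = ¥2,209,609.50 − ¥936,503.26 = ¥1,273,106.24.
In-quota duty = ¥936,503.26 × 6% = ¥56,190.20. Over-quota duty = ¥1,273,106.24 × 13.5% = ¥171,869.34.
Line duty = ¥56,190.20 + ¥171,869.34 = ¥228,059.54.
Line 2 (P-474, Solune, 26 liters, ¥6,173.44):
Base rate for P-474 is 34.5%.
Origin Solune qualifies under the Galia–Solune agreement and P-474 is covered: preferential rate 32.5% applies instead.
Duty = ¥6,173.44 × 32.5% = ¥2,006.37.
Total = ¥228,059.54 + ¥2,006.37 = ¥230,065.91.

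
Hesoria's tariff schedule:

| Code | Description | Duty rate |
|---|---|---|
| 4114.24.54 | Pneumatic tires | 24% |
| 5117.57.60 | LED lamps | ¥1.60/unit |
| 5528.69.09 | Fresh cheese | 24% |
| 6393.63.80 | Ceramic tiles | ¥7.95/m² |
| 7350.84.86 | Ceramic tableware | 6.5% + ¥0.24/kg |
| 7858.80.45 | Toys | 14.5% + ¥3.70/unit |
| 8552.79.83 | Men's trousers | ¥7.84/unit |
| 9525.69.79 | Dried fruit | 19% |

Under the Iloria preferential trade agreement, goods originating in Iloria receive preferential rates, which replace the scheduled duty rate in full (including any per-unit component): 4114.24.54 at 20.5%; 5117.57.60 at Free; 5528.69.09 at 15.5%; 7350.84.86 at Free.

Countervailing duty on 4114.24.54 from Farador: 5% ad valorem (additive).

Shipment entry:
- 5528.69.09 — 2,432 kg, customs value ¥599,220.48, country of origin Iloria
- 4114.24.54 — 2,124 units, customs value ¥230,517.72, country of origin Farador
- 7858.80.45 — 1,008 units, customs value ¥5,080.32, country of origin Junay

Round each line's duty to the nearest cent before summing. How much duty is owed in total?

Line 1 (5528.69.09, Iloria, 2,432 kg, ¥599,220.48):
Base rate for 5528.69.09 is 24%.
Origin Iloria qualifies under the Hesoria–Iloria agreement and 5528.69.09 is covered: preferential rate 15.5% applies instead.
Duty = ¥599,220.48 × 15.5% = ¥92,879.17.
Line 2 (4114.24.54, Farador, 2,124 units, ¥230,517.72):
Base rate for 4114.24.54 is 24%.
4114.24.54 has an FTA preferential rate, but origin Farador is not Iloria; base rate stands.
Additional duty on 4114.24.54 from Farador: +5%. Applied ad valorem rate: 24% + 5% = 29%.
Duty = ¥230,517.72 × 29% = ¥66,850.14.
Line 3 (7858.80.45, Junay, 1,008 units, ¥5,080.32):
Base rate for 7858.80.45 is 14.5% + ¥3.70/unit.
Duty = ¥5,080.32 × 14.5% + 1,008 × ¥3.70 = ¥4,466.25.
Total = ¥92,879.17 + ¥66,850.14 + ¥4,466.25 = ¥164,195.56.

¥164,195.56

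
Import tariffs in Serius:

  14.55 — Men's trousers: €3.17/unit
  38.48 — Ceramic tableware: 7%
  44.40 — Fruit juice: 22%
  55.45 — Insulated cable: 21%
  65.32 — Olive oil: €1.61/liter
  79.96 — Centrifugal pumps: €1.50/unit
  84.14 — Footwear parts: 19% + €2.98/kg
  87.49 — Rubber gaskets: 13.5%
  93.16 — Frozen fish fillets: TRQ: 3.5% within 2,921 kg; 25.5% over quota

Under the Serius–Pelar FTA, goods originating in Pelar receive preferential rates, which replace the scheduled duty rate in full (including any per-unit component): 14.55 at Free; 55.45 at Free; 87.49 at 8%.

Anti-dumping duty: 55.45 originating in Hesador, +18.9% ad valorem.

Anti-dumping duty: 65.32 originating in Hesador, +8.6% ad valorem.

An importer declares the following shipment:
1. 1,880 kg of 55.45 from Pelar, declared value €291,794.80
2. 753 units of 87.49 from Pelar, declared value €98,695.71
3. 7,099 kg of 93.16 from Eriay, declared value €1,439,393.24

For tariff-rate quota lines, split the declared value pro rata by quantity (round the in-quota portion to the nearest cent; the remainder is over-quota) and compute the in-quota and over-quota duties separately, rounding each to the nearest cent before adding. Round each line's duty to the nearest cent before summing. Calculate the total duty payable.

€244,643.31

Line 1 (55.45, Pelar, 1,880 kg, €291,794.80):
Base rate for 55.45 is 21%.
Origin Pelar qualifies under the Serius–Pelar agreement and 55.45 is covered: preferential rate Free applies instead.
The additional-duty order on 55.45 targets Hesador, not Pelar; it does not apply.
Duty = €291,794.80 × 0% = €0.00.
Line 2 (87.49, Pelar, 753 units, €98,695.71):
Base rate for 87.49 is 13.5%.
Origin Pelar qualifies under the Serius–Pelar agreement and 87.49 is covered: preferential rate 8% applies instead.
Duty = €98,695.71 × 8% = €7,895.66.
Line 3 (93.16, Eriay, 7,099 kg, €1,439,393.24):
Code 93.16 is under a tariff-rate quota (threshold 2,921 kg). In-quota: 2,921 kg at 3.5%; over-quota: 4,178 kg at 25.5%.
Pro-rata value split: in-quota = €1,439,393.24 × 2,921/7,099 = €592,261.96; over-quota = €1,439,393.24 − €592,261.96 = €847,131.28.
In-quota duty = €592,261.96 × 3.5% = €20,729.17. Over-quota duty = €847,131.28 × 25.5% = €216,018.48.
Line duty = €20,729.17 + €216,018.48 = €236,747.65.
Total = €0.00 + €7,895.66 + €236,747.65 = €244,643.31.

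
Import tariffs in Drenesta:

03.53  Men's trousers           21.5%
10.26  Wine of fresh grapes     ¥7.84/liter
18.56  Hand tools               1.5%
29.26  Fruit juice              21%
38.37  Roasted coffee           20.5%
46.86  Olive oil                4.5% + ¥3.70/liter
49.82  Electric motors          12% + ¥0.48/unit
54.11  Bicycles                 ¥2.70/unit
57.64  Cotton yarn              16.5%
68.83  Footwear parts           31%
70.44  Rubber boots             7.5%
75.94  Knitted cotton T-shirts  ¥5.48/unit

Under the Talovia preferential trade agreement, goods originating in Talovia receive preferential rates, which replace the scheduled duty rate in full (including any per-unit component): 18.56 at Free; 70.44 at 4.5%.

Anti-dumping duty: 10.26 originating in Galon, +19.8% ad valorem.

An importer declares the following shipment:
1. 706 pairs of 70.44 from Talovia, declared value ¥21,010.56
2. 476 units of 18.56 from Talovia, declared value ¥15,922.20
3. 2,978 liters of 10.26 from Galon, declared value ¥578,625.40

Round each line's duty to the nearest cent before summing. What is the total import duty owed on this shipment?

¥138,860.83

Line 1 (70.44, Talovia, 706 pairs, ¥21,010.56):
Base rate for 70.44 is 7.5%.
Origin Talovia qualifies under the Drenesta–Talovia agreement and 70.44 is covered: preferential rate 4.5% applies instead.
Duty = ¥21,010.56 × 4.5% = ¥945.48.
Line 2 (18.56, Talovia, 476 units, ¥15,922.20):
Base rate for 18.56 is 1.5%.
Origin Talovia qualifies under the Drenesta–Talovia agreement and 18.56 is covered: preferential rate Free applies instead.
Duty = ¥15,922.20 × 0% = ¥0.00.
Line 3 (10.26, Galon, 2,978 liters, ¥578,625.40):
Base rate for 10.26 is ¥7.84/liter.
Additional duty on 10.26 from Galon: +19.8% ad valorem. Applied ad valorem rate = 19.8%.
Duty = ¥578,625.40 × 19.8% + 2,978 × ¥7.84 = ¥137,915.35.
Total = ¥945.48 + ¥0.00 + ¥137,915.35 = ¥138,860.83.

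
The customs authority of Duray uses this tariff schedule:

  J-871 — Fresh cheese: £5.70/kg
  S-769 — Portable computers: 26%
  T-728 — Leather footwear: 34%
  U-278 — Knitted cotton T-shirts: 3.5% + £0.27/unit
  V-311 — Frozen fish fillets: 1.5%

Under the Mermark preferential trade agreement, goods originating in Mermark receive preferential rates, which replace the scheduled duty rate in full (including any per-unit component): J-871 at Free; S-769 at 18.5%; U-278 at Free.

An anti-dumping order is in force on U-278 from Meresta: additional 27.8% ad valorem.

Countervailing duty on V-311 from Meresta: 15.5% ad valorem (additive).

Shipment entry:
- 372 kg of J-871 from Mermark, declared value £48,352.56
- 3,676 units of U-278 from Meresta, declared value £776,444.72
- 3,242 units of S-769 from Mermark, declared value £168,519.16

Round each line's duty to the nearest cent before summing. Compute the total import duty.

Line 1 (J-871, Mermark, 372 kg, £48,352.56):
Base rate for J-871 is £5.70/kg.
Origin Mermark qualifies under the Duray–Mermark agreement and J-871 is covered: preferential rate Free applies instead.
Duty = £48,352.56 × 0% = £0.00.
Line 2 (U-278, Meresta, 3,676 units, £776,444.72):
Base rate for U-278 is 3.5% + £0.27/unit.
U-278 has an FTA preferential rate, but origin Meresta is not Mermark; base rate stands.
Additional duty on U-278 from Meresta: +27.8%. Applied ad valorem rate: 3.5% + 27.8% = 31.3%.
Duty = £776,444.72 × 31.3% + 3,676 × £0.27 = £244,019.72.
Line 3 (S-769, Mermark, 3,242 units, £168,519.16):
Base rate for S-769 is 26%.
Origin Mermark qualifies under the Duray–Mermark agreement and S-769 is covered: preferential rate 18.5% applies instead.
Duty = £168,519.16 × 18.5% = £31,176.04.
Total = £0.00 + £244,019.72 + £31,176.04 = £275,195.76.

£275,195.76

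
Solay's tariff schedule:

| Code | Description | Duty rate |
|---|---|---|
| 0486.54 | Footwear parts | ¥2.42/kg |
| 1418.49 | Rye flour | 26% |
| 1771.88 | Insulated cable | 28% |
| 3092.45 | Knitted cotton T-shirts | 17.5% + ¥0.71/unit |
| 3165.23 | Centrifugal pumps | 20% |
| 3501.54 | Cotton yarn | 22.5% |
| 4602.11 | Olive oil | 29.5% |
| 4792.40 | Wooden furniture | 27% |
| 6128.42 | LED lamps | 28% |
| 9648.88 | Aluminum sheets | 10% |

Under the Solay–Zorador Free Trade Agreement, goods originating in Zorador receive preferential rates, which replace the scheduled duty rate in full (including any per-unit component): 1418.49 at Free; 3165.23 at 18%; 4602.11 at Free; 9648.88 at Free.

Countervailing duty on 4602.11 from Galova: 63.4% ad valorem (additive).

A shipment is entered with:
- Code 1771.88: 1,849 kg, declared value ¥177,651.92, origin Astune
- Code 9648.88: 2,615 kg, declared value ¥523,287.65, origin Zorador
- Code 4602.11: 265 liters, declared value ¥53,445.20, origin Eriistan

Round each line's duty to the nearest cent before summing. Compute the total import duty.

¥65,508.87

Line 1 (1771.88, Astune, 1,849 kg, ¥177,651.92):
Base rate for 1771.88 is 28%.
Duty = ¥177,651.92 × 28% = ¥49,742.54.
Line 2 (9648.88, Zorador, 2,615 kg, ¥523,287.65):
Base rate for 9648.88 is 10%.
Origin Zorador qualifies under the Solay–Zorador agreement and 9648.88 is covered: preferential rate Free applies instead.
Duty = ¥523,287.65 × 0% = ¥0.00.
Line 3 (4602.11, Eriistan, 265 liters, ¥53,445.20):
Base rate for 4602.11 is 29.5%.
4602.11 has an FTA preferential rate, but origin Eriistan is not Zorador; base rate stands.
The additional-duty order on 4602.11 targets Galova, not Eriistan; it does not apply.
Duty = ¥53,445.20 × 29.5% = ¥15,766.33.
Total = ¥49,742.54 + ¥0.00 + ¥15,766.33 = ¥65,508.87.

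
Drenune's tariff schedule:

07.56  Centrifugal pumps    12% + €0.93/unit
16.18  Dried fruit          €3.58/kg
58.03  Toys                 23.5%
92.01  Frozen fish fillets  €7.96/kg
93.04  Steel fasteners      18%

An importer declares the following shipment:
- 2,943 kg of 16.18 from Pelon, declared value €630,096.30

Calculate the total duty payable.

€10,535.94

Line 1 (16.18, Pelon, 2,943 kg, €630,096.30):
Base rate for 16.18 is €3.58/kg.
Duty = 2,943 × €3.58 = €10,535.94.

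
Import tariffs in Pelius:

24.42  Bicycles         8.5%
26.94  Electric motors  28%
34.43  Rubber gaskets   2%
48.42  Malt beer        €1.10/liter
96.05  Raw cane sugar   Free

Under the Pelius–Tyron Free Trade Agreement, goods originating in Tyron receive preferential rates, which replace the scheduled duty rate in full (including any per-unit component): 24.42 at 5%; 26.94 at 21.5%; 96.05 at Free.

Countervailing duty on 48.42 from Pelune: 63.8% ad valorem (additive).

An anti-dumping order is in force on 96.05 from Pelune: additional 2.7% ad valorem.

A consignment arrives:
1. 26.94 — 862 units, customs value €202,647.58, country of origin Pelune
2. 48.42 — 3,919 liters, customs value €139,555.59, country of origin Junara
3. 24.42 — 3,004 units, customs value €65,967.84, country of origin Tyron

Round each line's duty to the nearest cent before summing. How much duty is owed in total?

Line 1 (26.94, Pelune, 862 units, €202,647.58):
Base rate for 26.94 is 28%.
26.94 has an FTA preferential rate, but origin Pelune is not Tyron; base rate stands.
Duty = €202,647.58 × 28% = €56,741.32.
Line 2 (48.42, Junara, 3,919 liters, €139,555.59):
Base rate for 48.42 is €1.10/liter.
The additional-duty order on 48.42 targets Pelune, not Junara; it does not apply.
Duty = 3,919 × €1.10 = €4,310.90.
Line 3 (24.42, Tyron, 3,004 units, €65,967.84):
Base rate for 24.42 is 8.5%.
Origin Tyron qualifies under the Pelius–Tyron agreement and 24.42 is covered: preferential rate 5% applies instead.
Duty = €65,967.84 × 5% = €3,298.39.
Total = €56,741.32 + €4,310.90 + €3,298.39 = €64,350.61.

€64,350.61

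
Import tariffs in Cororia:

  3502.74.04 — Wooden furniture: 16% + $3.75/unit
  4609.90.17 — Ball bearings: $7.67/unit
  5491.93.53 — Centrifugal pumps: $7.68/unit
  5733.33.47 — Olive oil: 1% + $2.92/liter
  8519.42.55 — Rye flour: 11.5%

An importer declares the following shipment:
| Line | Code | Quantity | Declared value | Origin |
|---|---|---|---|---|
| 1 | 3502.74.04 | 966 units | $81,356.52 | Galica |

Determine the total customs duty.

Line 1 (3502.74.04, Galica, 966 units, $81,356.52):
Base rate for 3502.74.04 is 16% + $3.75/unit.
Duty = $81,356.52 × 16% + 966 × $3.75 = $16,639.54.

$16,639.54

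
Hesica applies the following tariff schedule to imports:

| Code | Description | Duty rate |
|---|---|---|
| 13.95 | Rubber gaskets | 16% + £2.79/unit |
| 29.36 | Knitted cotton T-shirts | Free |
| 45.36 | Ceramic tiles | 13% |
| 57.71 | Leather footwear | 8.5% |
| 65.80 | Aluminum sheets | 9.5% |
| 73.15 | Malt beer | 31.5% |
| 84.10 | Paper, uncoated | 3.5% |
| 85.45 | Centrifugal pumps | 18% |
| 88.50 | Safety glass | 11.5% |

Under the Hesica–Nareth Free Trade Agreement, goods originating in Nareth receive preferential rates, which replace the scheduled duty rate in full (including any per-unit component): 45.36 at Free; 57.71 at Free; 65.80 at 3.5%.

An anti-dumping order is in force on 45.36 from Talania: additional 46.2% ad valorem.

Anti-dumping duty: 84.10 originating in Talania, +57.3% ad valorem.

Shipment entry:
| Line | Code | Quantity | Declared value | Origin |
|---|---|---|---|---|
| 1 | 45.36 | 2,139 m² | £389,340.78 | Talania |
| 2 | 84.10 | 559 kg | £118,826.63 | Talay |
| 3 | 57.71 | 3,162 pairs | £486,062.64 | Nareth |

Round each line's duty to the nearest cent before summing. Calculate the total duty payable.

£234,648.67

Line 1 (45.36, Talania, 2,139 m², £389,340.78):
Base rate for 45.36 is 13%.
45.36 has an FTA preferential rate, but origin Talania is not Nareth; base rate stands.
Additional duty on 45.36 from Talania: +46.2%. Applied ad valorem rate: 13% + 46.2% = 59.2%.
Duty = £389,340.78 × 59.2% = £230,489.74.
Line 2 (84.10, Talay, 559 kg, £118,826.63):
Base rate for 84.10 is 3.5%.
The additional-duty order on 84.10 targets Talania, not Talay; it does not apply.
Duty = £118,826.63 × 3.5% = £4,158.93.
Line 3 (57.71, Nareth, 3,162 pairs, £486,062.64):
Base rate for 57.71 is 8.5%.
Origin Nareth qualifies under the Hesica–Nareth agreement and 57.71 is covered: preferential rate Free applies instead.
Duty = £486,062.64 × 0% = £0.00.
Total = £230,489.74 + £4,158.93 + £0.00 = £234,648.67.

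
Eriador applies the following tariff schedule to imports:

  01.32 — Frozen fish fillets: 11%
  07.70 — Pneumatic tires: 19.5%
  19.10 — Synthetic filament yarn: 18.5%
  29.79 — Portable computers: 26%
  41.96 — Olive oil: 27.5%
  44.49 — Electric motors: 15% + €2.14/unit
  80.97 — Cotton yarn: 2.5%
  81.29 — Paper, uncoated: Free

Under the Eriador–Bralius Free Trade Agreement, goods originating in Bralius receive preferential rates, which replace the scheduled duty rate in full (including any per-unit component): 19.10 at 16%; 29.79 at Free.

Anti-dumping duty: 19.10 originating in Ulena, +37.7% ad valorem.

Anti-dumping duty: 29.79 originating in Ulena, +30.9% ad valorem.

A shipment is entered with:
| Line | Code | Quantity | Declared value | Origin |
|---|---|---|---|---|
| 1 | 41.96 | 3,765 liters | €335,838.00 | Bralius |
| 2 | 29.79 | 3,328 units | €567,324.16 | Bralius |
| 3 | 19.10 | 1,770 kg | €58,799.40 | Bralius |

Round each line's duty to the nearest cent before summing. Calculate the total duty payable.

Line 1 (41.96, Bralius, 3,765 liters, €335,838.00):
Base rate for 41.96 is 27.5%.
Origin Bralius is the FTA partner but 41.96 is not on the preference list; base rate stands.
Duty = €335,838.00 × 27.5% = €92,355.45.
Line 2 (29.79, Bralius, 3,328 units, €567,324.16):
Base rate for 29.79 is 26%.
Origin Bralius qualifies under the Eriador–Bralius agreement and 29.79 is covered: preferential rate Free applies instead.
The additional-duty order on 29.79 targets Ulena, not Bralius; it does not apply.
Duty = €567,324.16 × 0% = €0.00.
Line 3 (19.10, Bralius, 1,770 kg, €58,799.40):
Base rate for 19.10 is 18.5%.
Origin Bralius qualifies under the Eriador–Bralius agreement and 19.10 is covered: preferential rate 16% applies instead.
The additional-duty order on 19.10 targets Ulena, not Bralius; it does not apply.
Duty = €58,799.40 × 16% = €9,407.90.
Total = €92,355.45 + €0.00 + €9,407.90 = €101,763.35.

€101,763.35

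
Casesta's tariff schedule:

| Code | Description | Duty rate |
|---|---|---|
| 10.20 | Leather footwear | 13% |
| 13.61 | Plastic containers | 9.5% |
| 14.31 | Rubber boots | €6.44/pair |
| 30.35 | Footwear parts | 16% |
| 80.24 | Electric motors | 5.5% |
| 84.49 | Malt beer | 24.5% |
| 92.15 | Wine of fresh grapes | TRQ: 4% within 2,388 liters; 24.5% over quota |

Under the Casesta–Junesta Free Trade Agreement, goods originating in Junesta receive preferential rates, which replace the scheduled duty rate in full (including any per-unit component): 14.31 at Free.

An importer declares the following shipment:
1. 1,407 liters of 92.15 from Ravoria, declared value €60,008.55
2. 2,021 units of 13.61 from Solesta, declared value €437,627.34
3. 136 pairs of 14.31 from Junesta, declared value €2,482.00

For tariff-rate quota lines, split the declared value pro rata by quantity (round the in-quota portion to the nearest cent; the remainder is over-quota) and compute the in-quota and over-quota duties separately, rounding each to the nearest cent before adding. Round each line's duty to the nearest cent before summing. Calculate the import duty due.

€43,974.94

Line 1 (92.15, Ravoria, 1,407 liters, €60,008.55):
Code 92.15 is under a tariff-rate quota (threshold 2,388 liters). Quantity 1,407 liters is within the quota, so the in-quota rate 4% applies to the full value.
Duty = €60,008.55 × 4% = €2,400.34.
Line 2 (13.61, Solesta, 2,021 units, €437,627.34):
Base rate for 13.61 is 9.5%.
Duty = €437,627.34 × 9.5% = €41,574.60.
Line 3 (14.31, Junesta, 136 pairs, €2,482.00):
Base rate for 14.31 is €6.44/pair.
Origin Junesta qualifies under the Casesta–Junesta agreement and 14.31 is covered: preferential rate Free applies instead.
Duty = €2,482.00 × 0% = €0.00.
Total = €2,400.34 + €41,574.60 + €0.00 = €43,974.94.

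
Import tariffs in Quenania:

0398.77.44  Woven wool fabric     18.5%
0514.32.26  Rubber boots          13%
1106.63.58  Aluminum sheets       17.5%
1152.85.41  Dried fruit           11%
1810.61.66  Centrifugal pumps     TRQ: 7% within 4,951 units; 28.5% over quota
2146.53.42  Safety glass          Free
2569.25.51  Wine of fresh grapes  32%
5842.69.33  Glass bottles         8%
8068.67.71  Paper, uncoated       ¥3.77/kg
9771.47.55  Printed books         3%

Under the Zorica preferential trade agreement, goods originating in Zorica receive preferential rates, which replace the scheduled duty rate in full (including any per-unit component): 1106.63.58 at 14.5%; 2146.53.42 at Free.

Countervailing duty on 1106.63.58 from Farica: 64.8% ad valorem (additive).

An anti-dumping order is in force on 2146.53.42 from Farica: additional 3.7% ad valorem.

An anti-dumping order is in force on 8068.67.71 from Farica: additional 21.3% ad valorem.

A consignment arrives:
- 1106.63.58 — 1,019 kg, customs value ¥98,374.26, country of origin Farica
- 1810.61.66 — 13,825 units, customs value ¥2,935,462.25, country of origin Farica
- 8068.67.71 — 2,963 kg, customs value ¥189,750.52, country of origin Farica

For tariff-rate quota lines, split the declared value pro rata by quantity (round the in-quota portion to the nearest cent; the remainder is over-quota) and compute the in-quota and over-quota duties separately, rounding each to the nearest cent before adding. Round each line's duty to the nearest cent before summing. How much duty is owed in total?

¥743,138.28

Line 1 (1106.63.58, Farica, 1,019 kg, ¥98,374.26):
Base rate for 1106.63.58 is 17.5%.
1106.63.58 has an FTA preferential rate, but origin Farica is not Zorica; base rate stands.
Additional duty on 1106.63.58 from Farica: +64.8%. Applied ad valorem rate: 17.5% + 64.8% = 82.3%.
Duty = ¥98,374.26 × 82.3% = ¥80,962.02.
Line 2 (1810.61.66, Farica, 13,825 units, ¥2,935,462.25):
Code 1810.61.66 is under a tariff-rate quota (threshold 4,951 units). In-quota: 4,951 units at 7%; over-quota: 8,874 units at 28.5%.
Pro-rata value split: in-quota = ¥2,935,462.25 × 4,951/13,825 = ¥1,051,245.83; over-quota = ¥2,935,462.25 − ¥1,051,245.83 = ¥1,884,216.42.
In-quota duty = ¥1,051,245.83 × 7% = ¥73,587.21. Over-quota duty = ¥1,884,216.42 × 28.5% = ¥537,001.68.
Line duty = ¥73,587.21 + ¥537,001.68 = ¥610,588.89.
Line 3 (8068.67.71, Farica, 2,963 kg, ¥189,750.52):
Base rate for 8068.67.71 is ¥3.77/kg.
Additional duty on 8068.67.71 from Farica: +21.3% ad valorem. Applied ad valorem rate = 21.3%.
Duty = ¥189,750.52 × 21.3% + 2,963 × ¥3.77 = ¥51,587.37.
Total = ¥80,962.02 + ¥610,588.89 + ¥51,587.37 = ¥743,138.28.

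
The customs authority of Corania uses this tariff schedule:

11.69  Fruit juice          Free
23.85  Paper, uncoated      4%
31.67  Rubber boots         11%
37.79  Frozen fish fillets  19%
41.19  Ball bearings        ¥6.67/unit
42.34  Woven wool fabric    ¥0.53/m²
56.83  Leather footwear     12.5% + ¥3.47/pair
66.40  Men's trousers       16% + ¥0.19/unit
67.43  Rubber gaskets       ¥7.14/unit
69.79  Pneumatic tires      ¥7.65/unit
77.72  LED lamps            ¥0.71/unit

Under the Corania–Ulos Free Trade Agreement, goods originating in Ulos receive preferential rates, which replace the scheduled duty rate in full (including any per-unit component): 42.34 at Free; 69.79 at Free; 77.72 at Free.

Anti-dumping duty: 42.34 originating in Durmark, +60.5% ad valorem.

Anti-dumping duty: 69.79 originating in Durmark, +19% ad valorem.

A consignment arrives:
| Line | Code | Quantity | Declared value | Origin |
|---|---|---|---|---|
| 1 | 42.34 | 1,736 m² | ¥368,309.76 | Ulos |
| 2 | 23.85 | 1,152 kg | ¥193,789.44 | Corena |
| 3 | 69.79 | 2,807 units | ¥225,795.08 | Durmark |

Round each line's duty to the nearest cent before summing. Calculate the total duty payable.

¥72,126.20

Line 1 (42.34, Ulos, 1,736 m², ¥368,309.76):
Base rate for 42.34 is ¥0.53/m².
Origin Ulos qualifies under the Corania–Ulos agreement and 42.34 is covered: preferential rate Free applies instead.
The additional-duty order on 42.34 targets Durmark, not Ulos; it does not apply.
Duty = ¥368,309.76 × 0% = ¥0.00.
Line 2 (23.85, Corena, 1,152 kg, ¥193,789.44):
Base rate for 23.85 is 4%.
Duty = ¥193,789.44 × 4% = ¥7,751.58.
Line 3 (69.79, Durmark, 2,807 units, ¥225,795.08):
Base rate for 69.79 is ¥7.65/unit.
69.79 has an FTA preferential rate, but origin Durmark is not Ulos; base rate stands.
Additional duty on 69.79 from Durmark: +19% ad valorem. Applied ad valorem rate = 19%.
Duty = ¥225,795.08 × 19% + 2,807 × ¥7.65 = ¥64,374.62.
Total = ¥0.00 + ¥7,751.58 + ¥64,374.62 = ¥72,126.20.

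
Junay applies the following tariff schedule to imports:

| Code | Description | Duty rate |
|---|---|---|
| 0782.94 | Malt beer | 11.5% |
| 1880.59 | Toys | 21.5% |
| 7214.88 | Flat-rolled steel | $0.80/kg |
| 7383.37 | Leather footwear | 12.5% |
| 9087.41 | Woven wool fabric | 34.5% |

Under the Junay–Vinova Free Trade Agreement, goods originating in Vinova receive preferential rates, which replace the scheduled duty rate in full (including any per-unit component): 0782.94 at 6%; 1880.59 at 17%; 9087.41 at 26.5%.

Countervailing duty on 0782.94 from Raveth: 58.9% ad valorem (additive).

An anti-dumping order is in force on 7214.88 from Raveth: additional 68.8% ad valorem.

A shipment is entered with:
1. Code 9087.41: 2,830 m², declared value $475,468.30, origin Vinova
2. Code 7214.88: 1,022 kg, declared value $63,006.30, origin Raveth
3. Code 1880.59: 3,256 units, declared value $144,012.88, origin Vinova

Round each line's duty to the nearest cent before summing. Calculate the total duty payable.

$194,647.22

Line 1 (9087.41, Vinova, 2,830 m², $475,468.30):
Base rate for 9087.41 is 34.5%.
Origin Vinova qualifies under the Junay–Vinova agreement and 9087.41 is covered: preferential rate 26.5% applies instead.
Duty = $475,468.30 × 26.5% = $125,999.10.
Line 2 (7214.88, Raveth, 1,022 kg, $63,006.30):
Base rate for 7214.88 is $0.80/kg.
Additional duty on 7214.88 from Raveth: +68.8% ad valorem. Applied ad valorem rate = 68.8%.
Duty = $63,006.30 × 68.8% + 1,022 × $0.80 = $44,165.93.
Line 3 (1880.59, Vinova, 3,256 units, $144,012.88):
Base rate for 1880.59 is 21.5%.
Origin Vinova qualifies under the Junay–Vinova agreement and 1880.59 is covered: preferential rate 17% applies instead.
Duty = $144,012.88 × 17% = $24,482.19.
Total = $125,999.10 + $44,165.93 + $24,482.19 = $194,647.22.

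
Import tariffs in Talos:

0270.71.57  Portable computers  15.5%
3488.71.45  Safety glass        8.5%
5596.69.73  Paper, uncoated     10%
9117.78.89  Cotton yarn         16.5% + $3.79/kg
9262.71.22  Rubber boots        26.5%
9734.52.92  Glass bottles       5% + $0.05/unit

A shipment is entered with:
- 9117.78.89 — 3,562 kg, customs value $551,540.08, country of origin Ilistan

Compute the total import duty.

$104,504.09

Line 1 (9117.78.89, Ilistan, 3,562 kg, $551,540.08):
Base rate for 9117.78.89 is 16.5% + $3.79/kg.
Duty = $551,540.08 × 16.5% + 3,562 × $3.79 = $104,504.09.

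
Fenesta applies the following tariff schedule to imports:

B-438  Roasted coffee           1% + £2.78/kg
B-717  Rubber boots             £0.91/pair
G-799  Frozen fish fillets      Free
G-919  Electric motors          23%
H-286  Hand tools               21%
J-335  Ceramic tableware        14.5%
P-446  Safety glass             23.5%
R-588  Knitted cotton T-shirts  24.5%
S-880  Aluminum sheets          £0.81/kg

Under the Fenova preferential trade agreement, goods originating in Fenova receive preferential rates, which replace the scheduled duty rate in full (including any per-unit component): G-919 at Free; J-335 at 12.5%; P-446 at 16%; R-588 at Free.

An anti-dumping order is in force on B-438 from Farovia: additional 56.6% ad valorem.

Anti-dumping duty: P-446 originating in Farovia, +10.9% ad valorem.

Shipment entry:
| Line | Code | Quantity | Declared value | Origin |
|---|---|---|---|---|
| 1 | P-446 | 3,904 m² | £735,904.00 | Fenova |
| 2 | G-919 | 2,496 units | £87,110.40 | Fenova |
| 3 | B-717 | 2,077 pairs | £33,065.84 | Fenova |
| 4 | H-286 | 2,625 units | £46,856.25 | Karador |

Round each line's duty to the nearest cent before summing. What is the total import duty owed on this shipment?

£129,474.52

Line 1 (P-446, Fenova, 3,904 m², £735,904.00):
Base rate for P-446 is 23.5%.
Origin Fenova qualifies under the Fenesta–Fenova agreement and P-446 is covered: preferential rate 16% applies instead.
The additional-duty order on P-446 targets Farovia, not Fenova; it does not apply.
Duty = £735,904.00 × 16% = £117,744.64.
Line 2 (G-919, Fenova, 2,496 units, £87,110.40):
Base rate for G-919 is 23%.
Origin Fenova qualifies under the Fenesta–Fenova agreement and G-919 is covered: preferential rate Free applies instead.
Duty = £87,110.40 × 0% = £0.00.
Line 3 (B-717, Fenova, 2,077 pairs, £33,065.84):
Base rate for B-717 is £0.91/pair.
Origin Fenova is the FTA partner but B-717 is not on the preference list; base rate stands.
Duty = 2,077 × £0.91 = £1,890.07.
Line 4 (H-286, Karador, 2,625 units, £46,856.25):
Base rate for H-286 is 21%.
Duty = £46,856.25 × 21% = £9,839.81.
Total = £117,744.64 + £0.00 + £1,890.07 + £9,839.81 = £129,474.52.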